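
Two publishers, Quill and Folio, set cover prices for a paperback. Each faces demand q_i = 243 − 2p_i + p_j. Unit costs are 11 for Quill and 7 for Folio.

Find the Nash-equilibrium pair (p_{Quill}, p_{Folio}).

Quill's profit: π = (p_{Quill} − 11)(243 − 2p_{Quill} + p_{Folio}).
∂π/∂p_{Quill} = 265 − 4p_{Quill} + p_{Folio} = 0 ⇒ p_{Quill} = 66.25 + 0.25p_{Folio}.
Similarly p_{Folio} = 64.25 + 0.25p_{Quill}.
Plugging p_{Folio} into Quill's best response: p_{Quill} = 66.25 + 0.25(64.25 + 0.25p_{Quill}) ⇒ 0.9375p_{Quill} = 82.3125, so p_{Quill} = 87.8.
Then p_{Folio} = 64.25 + 0.25·87.8 = 86.2.

87.8, 86.2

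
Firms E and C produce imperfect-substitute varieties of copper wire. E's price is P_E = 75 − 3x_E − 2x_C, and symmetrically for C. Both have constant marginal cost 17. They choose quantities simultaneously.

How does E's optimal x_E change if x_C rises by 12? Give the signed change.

-4

Firm E's profit: π = x_E(75 − 3x_E − 2x_C) − 17x_E.
∂π/∂x_E = 58 − 6x_E − 2x_C = 0 ⇒ x_E = 29/3 − (1/3)x_C.
The reaction-function slope is −1/3, so a 12-unit rise in x_C moves x_E by −1/3 × 12 = −4. E's best response falls — the actions are strategic substitutes.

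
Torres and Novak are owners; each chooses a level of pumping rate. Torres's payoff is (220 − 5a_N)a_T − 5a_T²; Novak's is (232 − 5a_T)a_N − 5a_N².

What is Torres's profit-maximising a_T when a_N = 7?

18.5

Expanding Torres's payoff: 220a_T − 5a_Na_T − 5a_T².
∂π/∂a_T = 220 − 5a_N − 10a_T = 0, so a_T = 22 − 0.5a_N.
At a_N = 7: a_T = 22 − 0.5·7 = 18.5.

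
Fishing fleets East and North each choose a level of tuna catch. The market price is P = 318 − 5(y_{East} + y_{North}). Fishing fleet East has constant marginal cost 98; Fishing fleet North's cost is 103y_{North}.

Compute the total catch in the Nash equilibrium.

Fishing fleet East's profit: π = y_{East}(318 − 5(y_{East} + y_{North})) − 98y_{East}.
∂π/∂y_{East} = 220 − 10y_{East} − 5y_{North} = 0, so y_{East} = 22 − 0.5y_{North}.
By the same steps for North: y_{North} = 21.5 − 0.5y_{East}.
Plugging y_{North} into East's best response: y_{East} = 22 − 0.5(21.5 − 0.5y_{East}) ⇒ 0.75y_{East} = 11.25, so y_{East} = 15.
Then y_{North} = 21.5 − 0.5·15 = 14.
Total catch: 15 + 14 = 29.

29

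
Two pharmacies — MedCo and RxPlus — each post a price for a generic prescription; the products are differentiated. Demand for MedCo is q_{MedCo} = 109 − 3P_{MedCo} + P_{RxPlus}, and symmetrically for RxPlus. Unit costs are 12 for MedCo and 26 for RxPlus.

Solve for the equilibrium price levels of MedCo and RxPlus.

MedCo's profit: π = (P_{MedCo} − 12)(109 − 3P_{MedCo} + P_{RxPlus}).
∂π/∂P_{MedCo} = 145 − 6P_{MedCo} + P_{RxPlus} = 0 ⇒ P_{MedCo} = 145/6 + (1/6)P_{RxPlus}.
Similarly P_{RxPlus} = 187/6 + (1/6)P_{MedCo}.
Solving the two reaction functions simultaneously: (1 − (1/6)(1/6))P_{MedCo} = 145/6 + (1/6)·(187/6), so (35/36)P_{MedCo} = 1057/36 and P_{MedCo} = 30.2.
Then P_{RxPlus} = 187/6 + (1/6)·30.2 = 36.2.

30.2, 36.2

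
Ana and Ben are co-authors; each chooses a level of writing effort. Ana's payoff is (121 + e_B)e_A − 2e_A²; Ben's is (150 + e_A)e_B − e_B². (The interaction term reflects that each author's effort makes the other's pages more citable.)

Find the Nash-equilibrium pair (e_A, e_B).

56, 103

Expanding Ana's payoff: 121e_A + e_Be_A − 2e_A².
∂π/∂e_A = 121 + e_B − 4e_A = 0, so e_A = 30.25 + 0.25e_B.
Likewise for Ben: e_B = 75 + 0.5e_A.
Plugging e_B into Ana's best response: e_A = 30.25 + 0.25(75 + 0.5e_A) ⇒ 0.875e_A = 49, so e_A = 56.
Then e_B = 75 + 0.5·56 = 103.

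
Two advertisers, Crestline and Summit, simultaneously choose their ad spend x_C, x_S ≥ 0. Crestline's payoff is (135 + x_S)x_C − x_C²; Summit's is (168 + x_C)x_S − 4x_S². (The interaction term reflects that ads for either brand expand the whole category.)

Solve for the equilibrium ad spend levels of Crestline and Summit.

83.2, 31.4

Expanding Crestline's payoff: 135x_C + x_Sx_C − x_C².
∂π/∂x_C = 135 + x_S − 2x_C = 0, so x_C = 67.5 + 0.5x_S.
Likewise for Summit: x_S = 21 + 0.125x_C.
Solving the two reaction functions simultaneously: (1 − (0.5)(0.125))x_C = 67.5 + 0.5·21, so 0.9375x_C = 78 and x_C = 83.2.
Then x_S = 21 + 0.125·83.2 = 31.4.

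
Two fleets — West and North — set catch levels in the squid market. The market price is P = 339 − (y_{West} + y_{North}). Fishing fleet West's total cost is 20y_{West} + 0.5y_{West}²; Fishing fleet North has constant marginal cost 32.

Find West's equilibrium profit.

Fishing fleet West's profit: π = y_{West}(339 − (y_{West} + y_{North})) − 20y_{West} − 0.5y_{West}².
∂π/∂y_{West} = 319 − 3y_{West} − y_{North} = 0, so y_{West} = 319/3 − (1/3)y_{North}.
For North: ∂π/∂y_{North} = 307 − 2y_{North} − y_{West} = 0 ⇒ y_{North} = 153.5 − 0.5y_{West}.
Solving the two reaction functions simultaneously: (1 − (−1/3)(−0.5))y_{West} = 319/3 − (1/3)·153.5, so (5/6)y_{West} = 331/6 and y_{West} = 66.2.
Then y_{North} = 153.5 − 0.5·66.2 = 120.4.
Price P = 339 − 186.6 = 152.4.
West's profit: (152.4 − 20)·66.2 − 0.5(66.2)² = 6573.66.

6573.66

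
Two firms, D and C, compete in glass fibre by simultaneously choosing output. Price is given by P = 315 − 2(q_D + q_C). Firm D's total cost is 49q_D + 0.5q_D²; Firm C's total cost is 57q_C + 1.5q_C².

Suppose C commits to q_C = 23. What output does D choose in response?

Firm D's profit: π = q_D(315 − 2(q_D + q_C)) − 49q_D − 0.5q_D².
∂π/∂q_D = 266 − 5q_D − 2q_C = 0, so q_D = 53.2 − 0.4q_C.
At q_C = 23: q_D = 53.2 − 0.4·23 = 44.

44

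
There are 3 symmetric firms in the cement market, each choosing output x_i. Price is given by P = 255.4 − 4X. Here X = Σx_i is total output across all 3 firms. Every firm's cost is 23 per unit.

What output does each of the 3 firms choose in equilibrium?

14.525

A representative firm's profit is π_i = x_i(255.4 − 4X) − 23x_i, with X = x_i + Σ_{j≠i} x_j.
First-order condition: 232.4 − 8x_i − 4Σ_{j≠i} x_j = 0.
In a symmetric equilibrium every firm chooses the same x, so Σ_{j≠i} x_j = 2x. The condition becomes 232.4 − 16x = 0, giving x = 232.4/16 = 14.525.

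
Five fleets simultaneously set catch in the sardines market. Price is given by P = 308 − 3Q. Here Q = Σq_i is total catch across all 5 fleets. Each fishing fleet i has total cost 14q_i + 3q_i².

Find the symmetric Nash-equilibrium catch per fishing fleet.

A representative fishing fleet's profit is π_i = q_i(308 − 3Q) − 14q_i − 3q_i², with Q = q_i + Σ_{j≠i} q_j.
First-order condition: 294 − 12q_i − 3Σ_{j≠i} q_j = 0.
Imposing symmetry (q_j = q for all j) turns Σ_{j≠i} q_j into 4q, so 294 = 24q and q = 12.25.

12.25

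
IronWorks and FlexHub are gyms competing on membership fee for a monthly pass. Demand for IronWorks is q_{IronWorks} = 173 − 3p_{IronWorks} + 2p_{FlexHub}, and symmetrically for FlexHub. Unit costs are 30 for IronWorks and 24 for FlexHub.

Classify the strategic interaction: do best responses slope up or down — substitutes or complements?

IronWorks's profit: π = (p_{IronWorks} − 30)(173 − 3p_{IronWorks} + 2p_{FlexHub}).
∂π/∂p_{IronWorks} = 263 − 6p_{IronWorks} + 2p_{FlexHub} = 0 ⇒ p_{IronWorks} = 263/6 + (1/3)p_{FlexHub}.
The best-response slope dp_{IronWorks}/dp_{FlexHub} = 1/3 > 0: the reaction function is upward-sloping, so the choices are strategic complements.

strategic complements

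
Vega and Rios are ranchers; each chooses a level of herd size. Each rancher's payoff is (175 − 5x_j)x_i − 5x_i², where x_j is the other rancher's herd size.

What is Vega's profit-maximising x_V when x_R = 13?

11

Vega's payoff is (175 − 5x_R)x_V − 5x_V².
∂π/∂x_V = 175 − 5x_R − 10x_V = 0, so x_V = 17.5 − 0.5x_R.
At x_R = 13: x_V = 17.5 − 0.5·13 = 11.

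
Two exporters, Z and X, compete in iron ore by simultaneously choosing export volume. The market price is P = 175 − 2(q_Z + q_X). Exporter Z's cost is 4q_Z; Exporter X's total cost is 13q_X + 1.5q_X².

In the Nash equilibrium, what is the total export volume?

49.125

Exporter Z's profit: π = q_Z(175 − 2(q_Z + q_X)) − 4q_Z.
∂π/∂q_Z = 171 − 4q_Z − 2q_X = 0, so q_Z = 42.75 − 0.5q_X.
For X: ∂π/∂q_X = 162 − 7q_X − 2q_Z = 0 ⇒ q_X = 162/7 − (2/7)q_Z.
Solving the two reaction functions simultaneously: (1 − (−0.5)(−2/7))q_Z = 42.75 − 0.5·(162/7), so (6/7)q_Z = 873/28 and q_Z = 36.375.
Then q_X = 162/7 − (2/7)·36.375 = 12.75.
Total export volume: 36.375 + 12.75 = 49.125.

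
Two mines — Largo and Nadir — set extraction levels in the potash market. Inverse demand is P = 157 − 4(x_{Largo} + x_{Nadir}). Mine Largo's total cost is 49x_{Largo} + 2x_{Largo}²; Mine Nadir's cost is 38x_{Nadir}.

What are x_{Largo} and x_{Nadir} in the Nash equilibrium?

Mine Largo's profit: π = x_{Largo}(157 − 4(x_{Largo} + x_{Nadir})) − 49x_{Largo} − 2x_{Largo}².
∂π/∂x_{Largo} = 108 − 12x_{Largo} − 4x_{Nadir} = 0, so x_{Largo} = 9 − (1/3)x_{Nadir}.
For Nadir: ∂π/∂x_{Nadir} = 119 − 8x_{Nadir} − 4x_{Largo} = 0 ⇒ x_{Nadir} = 14.875 − 0.5x_{Largo}.
Substituting the second reaction function into the first: x_{Largo} = 9 − (1/3)(14.875 − 0.5x_{Largo}), which gives (5/6)x_{Largo} = 97/24 ⇒ x_{Largo} = 4.85.
Then x_{Nadir} = 14.875 − 0.5·4.85 = 12.45.

4.85, 12.45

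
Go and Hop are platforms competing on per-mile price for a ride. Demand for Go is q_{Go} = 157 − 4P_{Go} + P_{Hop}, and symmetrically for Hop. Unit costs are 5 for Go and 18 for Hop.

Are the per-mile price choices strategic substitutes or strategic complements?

strategic complements

Go's profit: π = (P_{Go} − 5)(157 − 4P_{Go} + P_{Hop}).
∂π/∂P_{Go} = 177 − 8P_{Go} + P_{Hop} = 0 ⇒ P_{Go} = 22.125 + 0.125P_{Hop}.
The best-response slope dP_{Go}/dP_{Hop} = 0.125 > 0: the reaction function is upward-sloping, so the choices are strategic complements.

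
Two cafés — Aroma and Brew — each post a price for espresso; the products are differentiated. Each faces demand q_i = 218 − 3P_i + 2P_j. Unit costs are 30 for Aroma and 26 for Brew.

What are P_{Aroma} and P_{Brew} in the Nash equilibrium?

Aroma's profit: π = (P_{Aroma} − 30)(218 − 3P_{Aroma} + 2P_{Brew}).
∂π/∂P_{Aroma} = 308 − 6P_{Aroma} + 2P_{Brew} = 0 ⇒ P_{Aroma} = 154/3 + (1/3)P_{Brew}.
Similarly P_{Brew} = 148/3 + (1/3)P_{Aroma}.
Substituting the second reaction function into the first: P_{Aroma} = 154/3 + (1/3)(148/3 + (1/3)P_{Aroma}), which gives (8/9)P_{Aroma} = 610/9 ⇒ P_{Aroma} = 76.25.
Then P_{Brew} = 148/3 + (1/3)·76.25 = 74.75.

76.25, 74.75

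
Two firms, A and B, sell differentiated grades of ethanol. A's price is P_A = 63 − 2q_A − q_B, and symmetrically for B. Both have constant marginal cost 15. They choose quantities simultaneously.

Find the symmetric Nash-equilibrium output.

Firm A's profit: π = q_A(63 − 2q_A − q_B) − 15q_A.
∂π/∂q_A = 48 − 4q_A − q_B = 0 ⇒ q_A = 12 − 0.25q_B.
By symmetry q_B = q_A; substituting into the reaction function, 1.25q_A = 12 and q_A = 9.6.

9.6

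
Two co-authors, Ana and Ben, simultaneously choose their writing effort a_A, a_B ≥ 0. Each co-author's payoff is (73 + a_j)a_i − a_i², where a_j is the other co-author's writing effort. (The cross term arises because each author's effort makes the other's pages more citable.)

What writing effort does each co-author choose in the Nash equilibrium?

Ana's payoff is (73 + a_B)a_A − a_A².
∂π/∂a_A = 73 + a_B − 2a_A = 0, so a_A = 36.5 + 0.5a_B.
By symmetry a_B = a_A; substituting into the reaction function, 0.5a_A = 36.5 and a_A = 73.

73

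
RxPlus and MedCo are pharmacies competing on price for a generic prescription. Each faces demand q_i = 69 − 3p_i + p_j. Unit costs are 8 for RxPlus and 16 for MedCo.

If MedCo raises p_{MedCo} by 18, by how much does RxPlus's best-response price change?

RxPlus's profit: π = (p_{RxPlus} − 8)(69 − 3p_{RxPlus} + p_{MedCo}).
∂π/∂p_{RxPlus} = 93 − 6p_{RxPlus} + p_{MedCo} = 0 ⇒ p_{RxPlus} = 15.5 + (1/6)p_{MedCo}.
The reaction-function slope is 1/6, so an 18-unit rise in p_{MedCo} moves p_{RxPlus} by 1/6 × 18 = 3. RxPlus's best response rises — the actions are strategic complements.

3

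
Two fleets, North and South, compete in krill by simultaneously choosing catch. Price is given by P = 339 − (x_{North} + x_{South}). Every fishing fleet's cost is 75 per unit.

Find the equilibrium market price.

Fishing fleet North's profit: π = x_{North}(339 − (x_{North} + x_{South})) − 75x_{North}.
∂π/∂x_{North} = 264 − 2x_{North} − x_{South} = 0, so x_{North} = 132 − 0.5x_{South}.
Setting x_{North} = x_{South} in the reaction function: x_{North} = 132 − 0.5x_{North}, so x_{North} = 132 / 1.5 = 88.
Equilibrium price: P = 339 − 176 = 163.

163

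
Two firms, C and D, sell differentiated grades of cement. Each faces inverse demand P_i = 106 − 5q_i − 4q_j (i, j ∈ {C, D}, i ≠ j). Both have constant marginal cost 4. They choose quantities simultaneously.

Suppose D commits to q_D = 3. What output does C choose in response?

9

Firm C's profit: π = q_C(106 − 5q_C − 4q_D) − 4q_C.
∂π/∂q_C = 102 − 10q_C − 4q_D = 0 ⇒ q_C = 10.2 − 0.4q_D.
At q_D = 3: q_C = 10.2 − 0.4·3 = 9.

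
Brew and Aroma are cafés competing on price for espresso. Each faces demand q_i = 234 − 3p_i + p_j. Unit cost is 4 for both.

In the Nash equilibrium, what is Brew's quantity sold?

Brew's profit: π = (p_{Brew} − 4)(234 − 3p_{Brew} + p_{Aroma}).
∂π/∂p_{Brew} = 246 − 6p_{Brew} + p_{Aroma} = 0 ⇒ p_{Brew} = 41 + (1/6)p_{Aroma}.
By symmetry p_{Aroma} = p_{Brew}; substituting into the reaction function, (5/6)p_{Brew} = 41 and p_{Brew} = 49.2.
q_{Brew} = 234 − 3·49.2 + 49.2 = 135.6.

135.6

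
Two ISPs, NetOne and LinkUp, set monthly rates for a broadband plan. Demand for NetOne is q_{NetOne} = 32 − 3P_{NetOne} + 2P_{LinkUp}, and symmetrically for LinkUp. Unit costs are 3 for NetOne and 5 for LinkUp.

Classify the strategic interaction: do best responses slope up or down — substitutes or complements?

strategic complements

NetOne's profit: π = (P_{NetOne} − 3)(32 − 3P_{NetOne} + 2P_{LinkUp}).
∂π/∂P_{NetOne} = 41 − 6P_{NetOne} + 2P_{LinkUp} = 0 ⇒ P_{NetOne} = 41/6 + (1/3)P_{LinkUp}.
The best-response slope dP_{NetOne}/dP_{LinkUp} = 1/3 > 0: the reaction function is upward-sloping, so the choices are strategic complements.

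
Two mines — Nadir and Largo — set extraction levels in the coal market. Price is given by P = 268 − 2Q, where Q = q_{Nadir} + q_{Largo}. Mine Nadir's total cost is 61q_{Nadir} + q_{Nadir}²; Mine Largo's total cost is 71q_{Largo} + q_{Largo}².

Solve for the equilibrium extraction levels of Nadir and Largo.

26.5, 24

Mine Nadir's profit: π = q_{Nadir}(268 − 2(q_{Nadir} + q_{Largo})) − 61q_{Nadir} − q_{Nadir}².
∂π/∂q_{Nadir} = 207 − 6q_{Nadir} − 2q_{Largo} = 0, so q_{Nadir} = 34.5 − (1/3)q_{Largo}.
By the same steps for Largo: q_{Largo} = 197/6 − (1/3)q_{Nadir}.
Plugging q_{Largo} into Nadir's best response: q_{Nadir} = 34.5 − (1/3)(197/6 − (1/3)q_{Nadir}) ⇒ (8/9)q_{Nadir} = 212/9, so q_{Nadir} = 26.5.
Then q_{Largo} = 197/6 − (1/3)·26.5 = 24.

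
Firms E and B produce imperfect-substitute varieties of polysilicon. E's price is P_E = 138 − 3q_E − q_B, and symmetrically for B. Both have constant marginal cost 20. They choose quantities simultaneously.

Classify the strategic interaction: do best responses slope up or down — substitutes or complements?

Firm E's profit: π = q_E(138 − 3q_E − q_B) − 20q_E.
∂π/∂q_E = 118 − 6q_E − q_B = 0 ⇒ q_E = 59/3 − (1/6)q_B.
The best-response slope dq_E/dq_B = −1/6 < 0: the reaction function is downward-sloping, so the choices are strategic substitutes.

strategic substitutes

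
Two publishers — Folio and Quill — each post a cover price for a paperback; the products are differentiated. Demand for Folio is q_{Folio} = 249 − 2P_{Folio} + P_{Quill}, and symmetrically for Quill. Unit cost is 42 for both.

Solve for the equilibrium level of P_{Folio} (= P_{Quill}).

111

Folio's profit: π = (P_{Folio} − 42)(249 − 2P_{Folio} + P_{Quill}).
∂π/∂P_{Folio} = 333 − 4P_{Folio} + P_{Quill} = 0 ⇒ P_{Folio} = 83.25 + 0.25P_{Quill}.
By symmetry P_{Quill} = P_{Folio}; substituting into the reaction function, 0.75P_{Folio} = 83.25 and P_{Folio} = 111.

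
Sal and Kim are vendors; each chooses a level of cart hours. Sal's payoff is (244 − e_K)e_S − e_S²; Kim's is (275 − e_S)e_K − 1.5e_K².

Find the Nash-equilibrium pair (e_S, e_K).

91.4, 61.2

Expanding Sal's payoff: 244e_S − e_Ke_S − e_S².
∂π/∂e_S = 244 − e_K − 2e_S = 0, so e_S = 122 − 0.5e_K.
Likewise for Kim: e_K = 275/3 − (1/3)e_S.
Solving the two reaction functions simultaneously: (1 − (−0.5)(−1/3))e_S = 122 − 0.5·(275/3), so (5/6)e_S = 457/6 and e_S = 91.4.
Then e_K = 275/3 − (1/3)·91.4 = 61.2.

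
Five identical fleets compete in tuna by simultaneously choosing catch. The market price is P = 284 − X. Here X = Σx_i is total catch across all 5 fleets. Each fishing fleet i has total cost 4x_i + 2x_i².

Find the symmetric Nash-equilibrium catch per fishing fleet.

28

A representative fishing fleet's profit is π_i = x_i(284 − X) − 4x_i − 2x_i², with X = x_i + Σ_{j≠i} x_j.
First-order condition: 280 − 6x_i − Σ_{j≠i} x_j = 0.
In a symmetric equilibrium every fishing fleet chooses the same x, so Σ_{j≠i} x_j = 4x. The condition becomes 280 − 10x = 0, giving x = 280/10 = 28.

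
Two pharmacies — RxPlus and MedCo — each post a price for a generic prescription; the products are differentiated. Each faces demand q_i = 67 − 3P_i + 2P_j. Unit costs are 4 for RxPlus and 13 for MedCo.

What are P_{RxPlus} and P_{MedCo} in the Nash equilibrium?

21.4375, 24.8125

RxPlus's profit: π = (P_{RxPlus} − 4)(67 − 3P_{RxPlus} + 2P_{MedCo}).
∂π/∂P_{RxPlus} = 79 − 6P_{RxPlus} + 2P_{MedCo} = 0 ⇒ P_{RxPlus} = 79/6 + (1/3)P_{MedCo}.
Similarly P_{MedCo} = 53/3 + (1/3)P_{RxPlus}.
Substituting the second reaction function into the first: P_{RxPlus} = 79/6 + (1/3)(53/3 + (1/3)P_{RxPlus}), which gives (8/9)P_{RxPlus} = 343/18 ⇒ P_{RxPlus} = 21.4375.
Then P_{MedCo} = 53/3 + (1/3)·21.4375 = 24.8125.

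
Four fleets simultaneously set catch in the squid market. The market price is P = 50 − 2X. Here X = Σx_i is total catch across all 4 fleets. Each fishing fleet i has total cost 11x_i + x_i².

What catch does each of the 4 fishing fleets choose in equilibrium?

3.25

A representative fishing fleet's profit is π_i = x_i(50 − 2X) − 11x_i − x_i², with X = x_i + Σ_{j≠i} x_j.
First-order condition: 39 − 6x_i − 2Σ_{j≠i} x_j = 0.
In a symmetric equilibrium every fishing fleet chooses the same x, so Σ_{j≠i} x_j = 3x. The condition becomes 39 − 12x = 0, giving x = 39/12 = 3.25.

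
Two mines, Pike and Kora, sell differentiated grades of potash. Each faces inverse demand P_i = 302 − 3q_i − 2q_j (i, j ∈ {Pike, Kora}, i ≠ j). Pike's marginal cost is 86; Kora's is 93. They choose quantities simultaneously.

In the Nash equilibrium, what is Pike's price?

168.3125

Mine Pike's profit: π = q_{Pike}(302 − 3q_{Pike} − 2q_{Kora}) − 86q_{Pike}.
∂π/∂q_{Pike} = 216 − 6q_{Pike} − 2q_{Kora} = 0 ⇒ q_{Pike} = 36 − (1/3)q_{Kora}.
Similarly q_{Kora} = 209/6 − (1/3)q_{Pike}.
Solving the two reaction functions simultaneously: (1 − (−1/3)(−1/3))q_{Pike} = 36 − (1/3)·(209/6), so (8/9)q_{Pike} = 439/18 and q_{Pike} = 27.4375.
Then q_{Kora} = 209/6 − (1/3)·27.4375 = 25.6875.
P_{Pike} = 302 − 3·27.4375 − 2·25.6875 = 168.3125.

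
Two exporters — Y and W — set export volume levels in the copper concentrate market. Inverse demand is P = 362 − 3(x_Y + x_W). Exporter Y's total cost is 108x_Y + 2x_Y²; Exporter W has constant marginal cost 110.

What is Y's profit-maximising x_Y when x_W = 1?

25.1

Exporter Y's profit: π = x_Y(362 − 3(x_Y + x_W)) − 108x_Y − 2x_Y².
∂π/∂x_Y = 254 − 10x_Y − 3x_W = 0, so x_Y = 25.4 − 0.3x_W.
At x_W = 1: x_Y = 25.4 − 0.3·1 = 25.1.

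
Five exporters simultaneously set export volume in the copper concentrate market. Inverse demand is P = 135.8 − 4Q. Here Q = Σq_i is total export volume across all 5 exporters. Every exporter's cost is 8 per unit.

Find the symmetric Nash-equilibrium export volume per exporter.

5.325

A representative exporter's profit is π_i = q_i(135.8 − 4Q) − 8q_i, with Q = q_i + Σ_{j≠i} q_j.
First-order condition: 127.8 − 8q_i − 4Σ_{j≠i} q_j = 0.
Imposing symmetry (q_j = q for all j) turns Σ_{j≠i} q_j into 4q, so 127.8 = 24q and q = 5.325.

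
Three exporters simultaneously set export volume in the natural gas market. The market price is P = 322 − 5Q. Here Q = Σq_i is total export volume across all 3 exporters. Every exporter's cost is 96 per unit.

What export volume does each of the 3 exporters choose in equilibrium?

11.3

A representative exporter's profit is π_i = q_i(322 − 5Q) − 96q_i, with Q = q_i + Σ_{j≠i} q_j.
First-order condition: 226 − 10q_i − 5Σ_{j≠i} q_j = 0.
With identical exporters, set every q_j = q: then 226 − 10q − 10q = 0, i.e. q = 226/20 = 11.3.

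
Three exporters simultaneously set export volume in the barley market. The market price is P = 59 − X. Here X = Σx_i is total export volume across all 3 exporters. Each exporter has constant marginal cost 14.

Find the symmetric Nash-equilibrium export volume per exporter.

11.25

A representative exporter's profit is π_i = x_i(59 − X) − 14x_i, with X = x_i + Σ_{j≠i} x_j.
First-order condition: 45 − 2x_i − Σ_{j≠i} x_j = 0.
Imposing symmetry (x_j = x for all j) turns Σ_{j≠i} x_j into 2x, so 45 = 4x and x = 11.25.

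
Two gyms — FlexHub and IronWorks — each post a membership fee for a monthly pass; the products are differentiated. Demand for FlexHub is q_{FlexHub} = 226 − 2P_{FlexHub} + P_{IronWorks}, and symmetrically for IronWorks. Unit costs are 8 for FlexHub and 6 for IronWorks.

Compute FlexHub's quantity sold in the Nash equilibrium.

FlexHub's profit: π = (P_{FlexHub} − 8)(226 − 2P_{FlexHub} + P_{IronWorks}).
∂π/∂P_{FlexHub} = 242 − 4P_{FlexHub} + P_{IronWorks} = 0 ⇒ P_{FlexHub} = 60.5 + 0.25P_{IronWorks}.
Similarly P_{IronWorks} = 59.5 + 0.25P_{FlexHub}.
Substituting the second reaction function into the first: P_{FlexHub} = 60.5 + 0.25(59.5 + 0.25P_{FlexHub}), which gives 0.9375P_{FlexHub} = 75.375 ⇒ P_{FlexHub} = 80.4.
Then P_{IronWorks} = 59.5 + 0.25·80.4 = 79.6.
q_{FlexHub} = 226 − 2·80.4 + 79.6 = 144.8.

144.8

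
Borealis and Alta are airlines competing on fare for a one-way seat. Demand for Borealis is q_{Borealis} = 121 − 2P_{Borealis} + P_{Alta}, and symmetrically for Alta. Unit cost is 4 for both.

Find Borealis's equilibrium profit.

3042

Borealis's profit: π = (P_{Borealis} − 4)(121 − 2P_{Borealis} + P_{Alta}).
∂π/∂P_{Borealis} = 129 − 4P_{Borealis} + P_{Alta} = 0 ⇒ P_{Borealis} = 32.25 + 0.25P_{Alta}.
The game is symmetric, so in equilibrium P_{Alta} = P_{Borealis}: the reaction function gives 0.75P_{Borealis} = 32.25, hence P_{Borealis} = 43.
q_{Borealis} = 121 − 2·43 + 43 = 78.
Profit = (43 − 4)·78 = 3042.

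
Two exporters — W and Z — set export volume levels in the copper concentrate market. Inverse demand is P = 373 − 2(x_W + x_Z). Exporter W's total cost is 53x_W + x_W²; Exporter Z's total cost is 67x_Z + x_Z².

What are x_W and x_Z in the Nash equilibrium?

40.875, 37.375

Exporter W's profit: π = x_W(373 − 2(x_W + x_Z)) − 53x_W − x_W².
∂π/∂x_W = 320 − 6x_W − 2x_Z = 0, so x_W = 160/3 − (1/3)x_Z.
By the same steps for Z: x_Z = 51 − (1/3)x_W.
Plugging x_Z into W's best response: x_W = 160/3 − (1/3)(51 − (1/3)x_W) ⇒ (8/9)x_W = 109/3, so x_W = 40.875.
Then x_Z = 51 − (1/3)·40.875 = 37.375.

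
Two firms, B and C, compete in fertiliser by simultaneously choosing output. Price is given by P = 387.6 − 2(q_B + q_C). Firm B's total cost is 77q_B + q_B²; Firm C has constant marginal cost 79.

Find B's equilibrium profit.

2931.5628

Firm B's profit: π = q_B(387.6 − 2(q_B + q_C)) − 77q_B − q_B².
∂π/∂q_B = 310.6 − 6q_B − 2q_C = 0, so q_B = 1553/30 − (1/3)q_C.
For C: ∂π/∂q_C = 308.6 − 4q_C − 2q_B = 0 ⇒ q_C = 77.15 − 0.5q_B.
Solving the two reaction functions simultaneously: (1 − (−1/3)(−0.5))q_B = 1553/30 − (1/3)·77.15, so (5/6)q_B = 26.05 and q_B = 31.26.
Then q_C = 77.15 − 0.5·31.26 = 61.52.
Price P = 387.6 − 2·92.78 = 202.04.
B's profit: (202.04 − 77)·31.26 − (31.26)² = 2931.5628.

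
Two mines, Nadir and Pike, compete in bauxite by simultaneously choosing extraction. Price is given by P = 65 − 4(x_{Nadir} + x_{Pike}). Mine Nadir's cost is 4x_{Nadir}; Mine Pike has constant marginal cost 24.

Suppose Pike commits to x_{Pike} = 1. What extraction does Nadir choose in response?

Mine Nadir's profit: π = x_{Nadir}(65 − 4(x_{Nadir} + x_{Pike})) − 4x_{Nadir}.
∂π/∂x_{Nadir} = 61 − 8x_{Nadir} − 4x_{Pike} = 0, so x_{Nadir} = 7.625 − 0.5x_{Pike}.
At x_{Pike} = 1: x_{Nadir} = 7.625 − 0.5·1 = 7.125.

7.125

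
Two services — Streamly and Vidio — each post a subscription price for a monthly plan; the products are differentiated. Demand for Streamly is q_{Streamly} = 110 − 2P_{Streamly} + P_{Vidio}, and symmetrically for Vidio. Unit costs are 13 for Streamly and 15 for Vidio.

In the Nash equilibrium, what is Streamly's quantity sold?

Streamly's profit: π = (P_{Streamly} − 13)(110 − 2P_{Streamly} + P_{Vidio}).
∂π/∂P_{Streamly} = 136 − 4P_{Streamly} + P_{Vidio} = 0 ⇒ P_{Streamly} = 34 + 0.25P_{Vidio}.
Similarly P_{Vidio} = 35 + 0.25P_{Streamly}.
Plugging P_{Vidio} into Streamly's best response: P_{Streamly} = 34 + 0.25(35 + 0.25P_{Streamly}) ⇒ 0.9375P_{Streamly} = 42.75, so P_{Streamly} = 45.6.
Then P_{Vidio} = 35 + 0.25·45.6 = 46.4.
q_{Streamly} = 110 − 2·45.6 + 46.4 = 65.2.

65.2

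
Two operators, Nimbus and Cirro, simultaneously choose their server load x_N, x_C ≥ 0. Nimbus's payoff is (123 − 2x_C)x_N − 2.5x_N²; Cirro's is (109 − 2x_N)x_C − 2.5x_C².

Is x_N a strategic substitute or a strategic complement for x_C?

Expanding Nimbus's payoff: 123x_N − 2x_Cx_N − 2.5x_N².
∂π/∂x_N = 123 − 2x_C − 5x_N = 0, so x_N = 24.6 − 0.4x_C.
The best-response slope dx_N/dx_C = −0.4 < 0: the reaction function is downward-sloping, so the choices are strategic substitutes.

strategic substitutes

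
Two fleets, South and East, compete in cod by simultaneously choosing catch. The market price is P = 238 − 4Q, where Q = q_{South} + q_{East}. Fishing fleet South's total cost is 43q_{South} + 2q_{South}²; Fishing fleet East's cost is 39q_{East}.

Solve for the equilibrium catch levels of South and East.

Fishing fleet South's profit: π = q_{South}(238 − 4(q_{South} + q_{East})) − 43q_{South} − 2q_{South}².
∂π/∂q_{South} = 195 − 12q_{South} − 4q_{East} = 0, so q_{South} = 16.25 − (1/3)q_{East}.
For East: ∂π/∂q_{East} = 199 − 8q_{East} − 4q_{South} = 0 ⇒ q_{East} = 24.875 − 0.5q_{South}.
Plugging q_{East} into South's best response: q_{South} = 16.25 − (1/3)(24.875 − 0.5q_{South}) ⇒ (5/6)q_{South} = 191/24, so q_{South} = 9.55.
Then q_{East} = 24.875 − 0.5·9.55 = 20.1.

9.55, 20.1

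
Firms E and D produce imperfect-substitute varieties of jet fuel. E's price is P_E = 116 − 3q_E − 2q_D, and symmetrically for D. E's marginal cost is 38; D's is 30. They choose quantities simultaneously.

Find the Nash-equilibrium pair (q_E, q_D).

9.25, 11.25

Firm E's profit: π = q_E(116 − 3q_E − 2q_D) − 38q_E.
∂π/∂q_E = 78 − 6q_E − 2q_D = 0 ⇒ q_E = 13 − (1/3)q_D.
Similarly q_D = 43/3 − (1/3)q_E.
Solving the two reaction functions simultaneously: (1 − (−1/3)(−1/3))q_E = 13 − (1/3)·(43/3), so (8/9)q_E = 74/9 and q_E = 9.25.
Then q_D = 43/3 − (1/3)·9.25 = 11.25.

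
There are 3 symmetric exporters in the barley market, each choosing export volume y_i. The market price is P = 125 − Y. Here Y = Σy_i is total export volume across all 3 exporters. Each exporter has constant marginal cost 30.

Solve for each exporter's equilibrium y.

23.75

A representative exporter's profit is π_i = y_i(125 − Y) − 30y_i, with Y = y_i + Σ_{j≠i} y_j.
First-order condition: 95 − 2y_i − Σ_{j≠i} y_j = 0.
In a symmetric equilibrium every exporter chooses the same y, so Σ_{j≠i} y_j = 2y. The condition becomes 95 − 4y = 0, giving y = 95/4 = 23.75.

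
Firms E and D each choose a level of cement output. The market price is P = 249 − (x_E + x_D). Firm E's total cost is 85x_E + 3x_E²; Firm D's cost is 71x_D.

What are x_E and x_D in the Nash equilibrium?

10, 84

Firm E's profit: π = x_E(249 − (x_E + x_D)) − 85x_E − 3x_E².
∂π/∂x_E = 164 − 8x_E − x_D = 0, so x_E = 20.5 − 0.125x_D.
For D: ∂π/∂x_D = 178 − 2x_D − x_E = 0 ⇒ x_D = 89 − 0.5x_E.
Substituting the second reaction function into the first: x_E = 20.5 − 0.125(89 − 0.5x_E), which gives 0.9375x_E = 9.375 ⇒ x_E = 10.
Then x_D = 89 − 0.5·10 = 84.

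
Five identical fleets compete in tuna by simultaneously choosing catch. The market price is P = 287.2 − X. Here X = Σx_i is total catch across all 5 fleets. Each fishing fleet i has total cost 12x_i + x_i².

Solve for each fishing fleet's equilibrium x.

A representative fishing fleet's profit is π_i = x_i(287.2 − X) − 12x_i − x_i², with X = x_i + Σ_{j≠i} x_j.
First-order condition: 275.2 − 4x_i − Σ_{j≠i} x_j = 0.
Imposing symmetry (x_j = x for all j) turns Σ_{j≠i} x_j into 4x, so 275.2 = 8x and x = 34.4.

34.4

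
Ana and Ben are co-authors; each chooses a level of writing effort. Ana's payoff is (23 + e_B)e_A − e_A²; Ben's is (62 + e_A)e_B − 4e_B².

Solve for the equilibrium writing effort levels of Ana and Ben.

Expanding Ana's payoff: 23e_A + e_Be_A − e_A².
∂π/∂e_A = 23 + e_B − 2e_A = 0, so e_A = 11.5 + 0.5e_B.
Likewise for Ben: e_B = 7.75 + 0.125e_A.
Solving the two reaction functions simultaneously: (1 − (0.5)(0.125))e_A = 11.5 + 0.5·7.75, so 0.9375e_A = 15.375 and e_A = 16.4.
Then e_B = 7.75 + 0.125·16.4 = 9.8.

16.4, 9.8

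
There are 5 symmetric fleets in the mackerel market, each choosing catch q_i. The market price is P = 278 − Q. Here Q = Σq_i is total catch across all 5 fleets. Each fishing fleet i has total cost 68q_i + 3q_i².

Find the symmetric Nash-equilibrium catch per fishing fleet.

A representative fishing fleet's profit is π_i = q_i(278 − Q) − 68q_i − 3q_i², with Q = q_i + Σ_{j≠i} q_j.
First-order condition: 210 − 8q_i − Σ_{j≠i} q_j = 0.
In a symmetric equilibrium every fishing fleet chooses the same q, so Σ_{j≠i} q_j = 4q. The condition becomes 210 − 12q = 0, giving q = 210/12 = 17.5.

17.5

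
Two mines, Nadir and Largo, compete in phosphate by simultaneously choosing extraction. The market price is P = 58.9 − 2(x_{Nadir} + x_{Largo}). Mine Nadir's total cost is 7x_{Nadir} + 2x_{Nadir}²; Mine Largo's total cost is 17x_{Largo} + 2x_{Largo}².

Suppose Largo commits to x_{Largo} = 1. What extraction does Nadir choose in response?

Mine Nadir's profit: π = x_{Nadir}(58.9 − 2(x_{Nadir} + x_{Largo})) − 7x_{Nadir} − 2x_{Nadir}².
∂π/∂x_{Nadir} = 51.9 − 8x_{Nadir} − 2x_{Largo} = 0, so x_{Nadir} = 6.4875 − 0.25x_{Largo}.
At x_{Largo} = 1: x_{Nadir} = 6.4875 − 0.25·1 = 6.2375.

6.2375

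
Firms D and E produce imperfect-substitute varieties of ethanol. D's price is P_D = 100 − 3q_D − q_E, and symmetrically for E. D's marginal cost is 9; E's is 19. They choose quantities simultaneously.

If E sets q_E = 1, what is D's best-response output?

15

Firm D's profit: π = q_D(100 − 3q_D − q_E) − 9q_D.
∂π/∂q_D = 91 − 6q_D − q_E = 0 ⇒ q_D = 91/6 − (1/6)q_E.
At q_E = 1: q_D = 91/6 − (1/6)·1 = 15.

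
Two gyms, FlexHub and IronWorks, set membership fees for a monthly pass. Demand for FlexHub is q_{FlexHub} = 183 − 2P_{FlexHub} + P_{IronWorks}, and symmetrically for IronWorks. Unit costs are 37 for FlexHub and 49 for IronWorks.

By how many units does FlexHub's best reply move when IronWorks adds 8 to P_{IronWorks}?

FlexHub's profit: π = (P_{FlexHub} − 37)(183 − 2P_{FlexHub} + P_{IronWorks}).
∂π/∂P_{FlexHub} = 257 − 4P_{FlexHub} + P_{IronWorks} = 0 ⇒ P_{FlexHub} = 64.25 + 0.25P_{IronWorks}.
The reaction-function slope is 0.25, so an 8-unit rise in P_{IronWorks} moves P_{FlexHub} by 0.25 × 8 = 2. FlexHub's best response rises — the actions are strategic complements.

2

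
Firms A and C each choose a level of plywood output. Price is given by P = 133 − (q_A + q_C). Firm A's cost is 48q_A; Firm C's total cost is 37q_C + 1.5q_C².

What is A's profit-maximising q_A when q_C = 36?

24.5

Firm A's profit: π = q_A(133 − (q_A + q_C)) − 48q_A.
∂π/∂q_A = 85 − 2q_A − q_C = 0, so q_A = 42.5 − 0.5q_C.
At q_C = 36: q_A = 42.5 − 0.5·36 = 24.5.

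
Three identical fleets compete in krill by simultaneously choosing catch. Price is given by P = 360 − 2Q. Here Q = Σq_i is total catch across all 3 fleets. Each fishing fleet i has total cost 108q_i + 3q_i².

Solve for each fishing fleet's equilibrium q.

18

A representative fishing fleet's profit is π_i = q_i(360 − 2Q) − 108q_i − 3q_i², with Q = q_i + Σ_{j≠i} q_j.
First-order condition: 252 − 10q_i − 2Σ_{j≠i} q_j = 0.
Imposing symmetry (q_j = q for all j) turns Σ_{j≠i} q_j into 2q, so 252 = 14q and q = 18.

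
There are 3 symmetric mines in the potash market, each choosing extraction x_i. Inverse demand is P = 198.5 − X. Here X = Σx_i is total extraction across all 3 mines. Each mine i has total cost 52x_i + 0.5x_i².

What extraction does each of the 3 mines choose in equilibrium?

29.3

A representative mine's profit is π_i = x_i(198.5 − X) − 52x_i − 0.5x_i², with X = x_i + Σ_{j≠i} x_j.
First-order condition: 146.5 − 3x_i − Σ_{j≠i} x_j = 0.
With identical mines, set every x_j = x: then 146.5 − 3x − 2x = 0, i.e. x = 146.5/5 = 29.3.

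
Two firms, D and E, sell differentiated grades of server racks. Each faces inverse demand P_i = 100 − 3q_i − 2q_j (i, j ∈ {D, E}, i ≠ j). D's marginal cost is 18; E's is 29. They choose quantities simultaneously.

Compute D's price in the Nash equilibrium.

Firm D's profit: π = q_D(100 − 3q_D − 2q_E) − 18q_D.
∂π/∂q_D = 82 − 6q_D − 2q_E = 0 ⇒ q_D = 41/3 − (1/3)q_E.
Similarly q_E = 71/6 − (1/3)q_D.
Plugging q_E into D's best response: q_D = 41/3 − (1/3)(71/6 − (1/3)q_D) ⇒ (8/9)q_D = 175/18, so q_D = 10.9375.
Then q_E = 71/6 − (1/3)·10.9375 = 8.1875.
P_D = 100 − 3·10.9375 − 2·8.1875 = 50.8125.

50.8125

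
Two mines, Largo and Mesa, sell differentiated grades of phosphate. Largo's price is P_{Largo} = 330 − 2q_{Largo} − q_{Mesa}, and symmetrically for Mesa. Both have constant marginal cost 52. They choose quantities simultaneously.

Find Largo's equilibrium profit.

6182.72

Mine Largo's profit: π = q_{Largo}(330 − 2q_{Largo} − q_{Mesa}) − 52q_{Largo}.
∂π/∂q_{Largo} = 278 − 4q_{Largo} − q_{Mesa} = 0 ⇒ q_{Largo} = 69.5 − 0.25q_{Mesa}.
Setting q_{Largo} = q_{Mesa} in the reaction function: q_{Largo} = 69.5 − 0.25q_{Largo}, so q_{Largo} = 69.5 / 1.25 = 55.6.
P_{Largo} = 330 − 2·55.6 − 55.6 = 163.2.
Profit = (163.2 − 52)·55.6 = 6182.72.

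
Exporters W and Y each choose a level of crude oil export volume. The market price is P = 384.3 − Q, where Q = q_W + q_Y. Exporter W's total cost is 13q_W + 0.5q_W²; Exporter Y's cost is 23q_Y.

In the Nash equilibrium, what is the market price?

165.52

Exporter W's profit: π = q_W(384.3 − (q_W + q_Y)) − 13q_W − 0.5q_W².
∂π/∂q_W = 371.3 − 3q_W − q_Y = 0, so q_W = 3713/30 − (1/3)q_Y.
For Y: ∂π/∂q_Y = 361.3 − 2q_Y − q_W = 0 ⇒ q_Y = 180.65 − 0.5q_W.
Plugging q_Y into W's best response: q_W = 3713/30 − (1/3)(180.65 − 0.5q_W) ⇒ (5/6)q_W = 63.55, so q_W = 76.26.
Then q_Y = 180.65 − 0.5·76.26 = 142.52.
Equilibrium price: P = 384.3 − 218.78 = 165.52.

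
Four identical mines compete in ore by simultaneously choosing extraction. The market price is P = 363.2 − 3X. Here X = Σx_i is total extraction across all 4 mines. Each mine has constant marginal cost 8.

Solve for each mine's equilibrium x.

A representative mine's profit is π_i = x_i(363.2 − 3X) − 8x_i, with X = x_i + Σ_{j≠i} x_j.
First-order condition: 355.2 − 6x_i − 3Σ_{j≠i} x_j = 0.
In a symmetric equilibrium every mine chooses the same x, so Σ_{j≠i} x_j = 3x. The condition becomes 355.2 − 15x = 0, giving x = 355.2/15 = 23.68.

23.68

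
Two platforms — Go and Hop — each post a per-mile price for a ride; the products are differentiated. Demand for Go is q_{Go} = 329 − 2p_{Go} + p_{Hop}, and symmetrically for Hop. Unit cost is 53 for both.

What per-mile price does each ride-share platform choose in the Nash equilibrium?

Go's profit: π = (p_{Go} − 53)(329 − 2p_{Go} + p_{Hop}).
∂π/∂p_{Go} = 435 − 4p_{Go} + p_{Hop} = 0 ⇒ p_{Go} = 108.75 + 0.25p_{Hop}.
By symmetry p_{Hop} = p_{Go}; substituting into the reaction function, 0.75p_{Go} = 108.75 and p_{Go} = 145.

145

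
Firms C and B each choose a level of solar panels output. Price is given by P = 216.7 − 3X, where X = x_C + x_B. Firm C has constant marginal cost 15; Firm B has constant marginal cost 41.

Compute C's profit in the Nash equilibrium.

Firm C's profit: π = x_C(216.7 − 3(x_C + x_B)) − 15x_C.
∂π/∂x_C = 201.7 − 6x_C − 3x_B = 0, so x_C = 2017/60 − 0.5x_B.
By the same steps for B: x_B = 1757/60 − 0.5x_C.
Solving the two reaction functions simultaneously: (1 − (−0.5)(−0.5))x_C = 2017/60 − 0.5·(1757/60), so 0.75x_C = 18.975 and x_C = 25.3.
Then x_B = 1757/60 − 0.5·25.3 = 499/30.
Price P = 216.7 − 3·(629/15) = 90.9.
C's profit: (90.9 − 15)·25.3 = 1920.27.

1920.27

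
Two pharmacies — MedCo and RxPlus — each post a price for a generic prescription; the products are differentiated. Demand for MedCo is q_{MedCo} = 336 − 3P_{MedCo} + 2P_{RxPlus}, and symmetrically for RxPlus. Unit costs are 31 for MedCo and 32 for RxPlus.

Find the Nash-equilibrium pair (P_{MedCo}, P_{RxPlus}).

107.4375, 107.8125

MedCo's profit: π = (P_{MedCo} − 31)(336 − 3P_{MedCo} + 2P_{RxPlus}).
∂π/∂P_{MedCo} = 429 − 6P_{MedCo} + 2P_{RxPlus} = 0 ⇒ P_{MedCo} = 71.5 + (1/3)P_{RxPlus}.
Similarly P_{RxPlus} = 72 + (1/3)P_{MedCo}.
Plugging P_{RxPlus} into MedCo's best response: P_{MedCo} = 71.5 + (1/3)(72 + (1/3)P_{MedCo}) ⇒ (8/9)P_{MedCo} = 95.5, so P_{MedCo} = 107.4375.
Then P_{RxPlus} = 72 + (1/3)·107.4375 = 107.8125.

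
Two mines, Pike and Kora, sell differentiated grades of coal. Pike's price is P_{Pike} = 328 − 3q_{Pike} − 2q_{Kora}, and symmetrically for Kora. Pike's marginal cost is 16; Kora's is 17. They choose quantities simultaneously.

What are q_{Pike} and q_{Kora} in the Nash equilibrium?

39.0625, 38.8125

Mine Pike's profit: π = q_{Pike}(328 − 3q_{Pike} − 2q_{Kora}) − 16q_{Pike}.
∂π/∂q_{Pike} = 312 − 6q_{Pike} − 2q_{Kora} = 0 ⇒ q_{Pike} = 52 − (1/3)q_{Kora}.
Similarly q_{Kora} = 311/6 − (1/3)q_{Pike}.
Solving the two reaction functions simultaneously: (1 − (−1/3)(−1/3))q_{Pike} = 52 − (1/3)·(311/6), so (8/9)q_{Pike} = 625/18 and q_{Pike} = 39.0625.
Then q_{Kora} = 311/6 − (1/3)·39.0625 = 38.8125.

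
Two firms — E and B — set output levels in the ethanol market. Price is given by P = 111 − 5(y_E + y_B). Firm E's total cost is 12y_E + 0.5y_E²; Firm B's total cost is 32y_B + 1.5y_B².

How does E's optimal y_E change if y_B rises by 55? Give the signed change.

Firm E's profit: π = y_E(111 − 5(y_E + y_B)) − 12y_E − 0.5y_E².
∂π/∂y_E = 99 − 11y_E − 5y_B = 0, so y_E = 9 − (5/11)y_B.
The reaction-function slope is −5/11, so a 55-unit rise in y_B moves y_E by −5/11 × 55 = −25. E's best response falls — the actions are strategic substitutes.

-25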